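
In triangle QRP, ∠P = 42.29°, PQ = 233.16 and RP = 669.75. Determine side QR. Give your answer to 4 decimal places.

521.4326

By the law of cosines, QR² = RP² + PQ² − 2·RP·PQ·cos P = 2.7189e+05, so QR ≈ 521.43.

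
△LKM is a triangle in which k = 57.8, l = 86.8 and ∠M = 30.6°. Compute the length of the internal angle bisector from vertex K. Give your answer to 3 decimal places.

By the law of cosines, m² = l² + k² − 2·l·k·cos M = 2238.3, so m ≈ 47.311.
Law of cosines again: cos K = (m² + l² − k²)/(2·m·l) ≈ 0.78310, so ∠K ≈ 38.45°.
The bisector from K has length 2·m·l·cos(∠K/2)/(m+l) ≈ 57.826.

t_K ≈ 57.826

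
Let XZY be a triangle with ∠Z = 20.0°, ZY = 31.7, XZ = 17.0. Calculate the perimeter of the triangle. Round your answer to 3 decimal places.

By the law of cosines, YX² = XZ² + ZY² − 2·XZ·ZY·cos Z = 281.09, so YX ≈ 16.766.
Semiperimeter s = (31.7+16.766+17)/2 = 32.733.
Perimeter = 31.7 + 16.766 + 17 = 65.466.

perimeter ≈ 65.466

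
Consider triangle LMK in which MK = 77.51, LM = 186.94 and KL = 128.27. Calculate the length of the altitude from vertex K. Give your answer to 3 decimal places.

41.392

Semiperimeter s = (77.51 + 128.27 + 186.94)/2 = 196.36.
Heron's formula: area = √(196.36·118.85·68.09·9.42) ≈ 3869.
The altitude from K has length 2·area/LM ≈ 41.392.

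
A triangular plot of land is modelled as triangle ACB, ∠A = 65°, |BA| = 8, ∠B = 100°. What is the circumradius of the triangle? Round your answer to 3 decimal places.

15.455

The third angle is ∠C = 180° − ∠B − ∠A = 15.00°.
Law of sines: |CB| = |BA|·sin A/sin C ≈ 28.014.
Law of sines: |AC| = |BA|·sin B/sin C ≈ 30.44.
Circumradius = |BA|/(2 sin C) ≈ 15.455.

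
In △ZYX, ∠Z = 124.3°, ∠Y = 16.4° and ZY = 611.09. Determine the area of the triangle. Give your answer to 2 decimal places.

The third angle is ∠X = 180° − ∠Z − ∠Y = 39.30°.
Law of sines: YX = ZY·sin Z/sin X ≈ 797.03.
Law of sines: XZ = ZY·sin Y/sin X ≈ 272.4.
Area = ½·ZY·YX·sin Y ≈ 68758.

area ≈ 68757.77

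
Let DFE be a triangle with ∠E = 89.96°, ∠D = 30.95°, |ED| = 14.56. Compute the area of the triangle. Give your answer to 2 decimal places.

The third angle is ∠F = 180° − ∠E − ∠D = 59.09°.
Law of sines: |FE| = |ED|·sin D/sin F ≈ 8.7276.
Law of sines: |DF| = |ED|·sin E/sin F ≈ 16.97.
Area = ½·|ED|·|FE|·sin E ≈ 63.537.

63.54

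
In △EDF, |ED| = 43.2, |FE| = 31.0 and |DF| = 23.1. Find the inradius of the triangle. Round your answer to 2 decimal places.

7.11

Semiperimeter s = (23.1 + 31 + 43.2)/2 = 48.65.
Heron's formula: area = √(48.65·25.55·17.65·5.45) ≈ 345.79.
Inradius = area/s = 345.79/48.65 ≈ 7.1076.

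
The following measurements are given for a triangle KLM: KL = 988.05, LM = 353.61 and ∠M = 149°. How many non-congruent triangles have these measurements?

LM·sin M = 353.61·sin(149°) ≈ 182.1.
Since ∠M is not acute, a triangle exists only if KL > LM; here KL > LM, so there is exactly one triangle.

1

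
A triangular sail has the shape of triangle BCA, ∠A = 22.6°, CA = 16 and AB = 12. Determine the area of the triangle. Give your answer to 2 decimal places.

area ≈ 36.89

Area = ½·CA·AB·sin A ≈ 36.892.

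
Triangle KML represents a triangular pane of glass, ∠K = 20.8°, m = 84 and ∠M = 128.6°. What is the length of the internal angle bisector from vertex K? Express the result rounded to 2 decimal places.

The third angle is ∠L = 180° − ∠K − ∠M = 30.60°.
Law of sines: k = m·sin K/sin M ≈ 38.168.
Law of sines: l = m·sin L/sin M ≈ 54.713.
The bisector from K has length 2·m·l·cos(∠K/2)/(m+l) ≈ 65.176.

65.18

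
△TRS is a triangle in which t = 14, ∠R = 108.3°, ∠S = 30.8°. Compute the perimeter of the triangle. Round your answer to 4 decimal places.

45.2499

The third angle is ∠T = 180° − ∠R − ∠S = 40.90°.
Law of sines: r = t·sin R/sin T ≈ 20.301.
Law of sines: s = t·sin S/sin T ≈ 10.949.
Semiperimeter p = (14+20.301+10.949)/2 = 22.625.
Perimeter = 14 + 20.301 + 10.949 = 45.25.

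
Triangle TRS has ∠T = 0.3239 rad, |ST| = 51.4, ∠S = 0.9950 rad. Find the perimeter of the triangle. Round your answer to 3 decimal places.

The third angle is ∠R = π − ∠S − ∠T = 1.8227 rad.
Law of sines: |RS| = |ST|·sin T/sin R ≈ 16.892.
Law of sines: |TR| = |ST|·sin S/sin R ≈ 44.517.
Semiperimeter s = (16.892+51.4+44.517)/2 = 56.405.
Perimeter = 16.892 + 51.4 + 44.517 = 112.81.

112.809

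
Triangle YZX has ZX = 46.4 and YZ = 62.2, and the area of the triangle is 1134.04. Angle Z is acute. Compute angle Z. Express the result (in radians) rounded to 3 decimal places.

From area = ½·YZ·ZX·sin Z, we get sin Z = 2·area/(YZ·ZX) ≈ 0.78587.
Taking the acute solution, ∠Z ≈ 0.904 rad.

0.904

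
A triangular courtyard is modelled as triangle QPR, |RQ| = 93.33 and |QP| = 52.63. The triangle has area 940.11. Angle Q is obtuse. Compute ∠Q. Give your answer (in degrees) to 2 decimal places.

157.49

From area = ½·|RQ|·|QP|·sin Q, we get sin Q = 2·area/(|RQ|·|QP|) ≈ 0.38278.
Taking the obtuse solution, ∠Q ≈ 157.49°.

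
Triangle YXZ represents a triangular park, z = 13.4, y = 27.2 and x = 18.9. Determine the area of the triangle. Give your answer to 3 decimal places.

area ≈ 116.008

Semiperimeter s = (27.2 + 18.9 + 13.4)/2 = 29.75.
Heron's formula: area = √(29.75·2.55·10.85·16.35) ≈ 116.01.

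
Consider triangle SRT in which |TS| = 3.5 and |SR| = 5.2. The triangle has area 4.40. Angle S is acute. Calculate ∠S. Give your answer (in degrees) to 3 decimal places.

From area = ½·|TS|·|SR|·sin S, we get sin S = 2·area/(|TS|·|SR|) ≈ 0.48352.
Taking the acute solution, ∠S ≈ 28.92°.

∠S ≈ 28.915°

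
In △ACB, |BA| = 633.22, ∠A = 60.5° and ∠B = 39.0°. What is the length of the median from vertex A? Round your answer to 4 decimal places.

m_A ≈ 451.7146

The third angle is ∠C = 180° − ∠B − ∠A = 80.50°.
Law of sines: |CB| = |BA|·sin A/sin C ≈ 558.79.
Law of sines: |AC| = |BA|·sin B/sin C ≈ 404.04.
Median from A: ½√(2·|BA|² + 2·|AC|² − |CB|²) ≈ 451.71.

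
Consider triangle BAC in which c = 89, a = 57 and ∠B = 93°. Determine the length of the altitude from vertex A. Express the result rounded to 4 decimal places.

By the law of cosines, b² = a² + c² − 2·a·c·cos B = 11701, so b ≈ 108.17.
Area = ½·a·c·sin B ≈ 2533.
The altitude from A has length 2·area/a ≈ 88.878.

88.8780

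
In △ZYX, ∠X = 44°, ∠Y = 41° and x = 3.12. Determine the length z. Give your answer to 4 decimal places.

The third angle is ∠Z = 180° − ∠Y − ∠X = 95.00°.
Law of sines: z = x·sin Z/sin X ≈ 4.4743.

4.4743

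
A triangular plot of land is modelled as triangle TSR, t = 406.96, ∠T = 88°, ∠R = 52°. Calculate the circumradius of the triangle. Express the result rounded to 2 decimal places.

The third angle is ∠S = 180° − ∠R − ∠T = 40.00°.
Law of sines: s = t·sin S/sin T ≈ 261.75.
Law of sines: r = t·sin R/sin T ≈ 320.88.
Circumradius = t/(2 sin T) ≈ 203.6.

203.60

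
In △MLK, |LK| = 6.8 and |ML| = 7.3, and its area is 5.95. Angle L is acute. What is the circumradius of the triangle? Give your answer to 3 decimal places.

From area = ½·|ML|·|LK|·sin L, we get sin L = 2·area/(|ML|·|LK|) ≈ 0.23973.
Taking the acute solution, ∠L ≈ 13.87°.
Law of cosines then gives |KM| ≈ 1.7734.
Circumradius = |KM|/(2 sin L) ≈ 3.6988.

3.699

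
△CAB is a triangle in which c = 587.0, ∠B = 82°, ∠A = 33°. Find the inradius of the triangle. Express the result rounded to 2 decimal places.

The third angle is ∠C = 180° − ∠A − ∠B = 65.00°.
Law of sines: a = c·sin A/sin C ≈ 352.75.
Law of sines: b = c·sin B/sin C ≈ 641.38.
Area = ½·c·a·sin B ≈ 1.0253e+05.
Semiperimeter s = (587+352.75+641.38)/2 = 790.57.
Inradius = area/s = 1.0253e+05/790.57 ≈ 129.69.

129.69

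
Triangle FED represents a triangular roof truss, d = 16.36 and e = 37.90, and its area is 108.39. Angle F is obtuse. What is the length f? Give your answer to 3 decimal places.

From area = ½·e·d·sin F, we get sin F = 2·area/(e·d) ≈ 0.34962.
Taking the obtuse solution, ∠F ≈ 159.54°.
Law of cosines then gives f ≈ 53.534.

53.534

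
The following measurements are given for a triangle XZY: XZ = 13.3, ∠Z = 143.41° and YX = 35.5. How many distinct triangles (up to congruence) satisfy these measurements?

XZ·sin Z = 13.3·sin(143.41°) ≈ 7.928.
Since ∠Z is not acute, a triangle exists only if YX > XZ; here YX > XZ, so there is exactly one triangle.

1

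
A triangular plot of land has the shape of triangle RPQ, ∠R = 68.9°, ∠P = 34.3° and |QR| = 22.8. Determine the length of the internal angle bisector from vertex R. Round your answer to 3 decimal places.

t_R ≈ 23.817

The third angle is ∠Q = 180° − ∠R − ∠P = 76.80°.
Law of sines: |PQ| = |QR|·sin R/sin P ≈ 37.747.
Law of sines: |RP| = |QR|·sin Q/sin P ≈ 39.391.
The bisector from R has length 2·|QR|·|RP|·cos(∠R/2)/(|QR|+|RP|) ≈ 23.817.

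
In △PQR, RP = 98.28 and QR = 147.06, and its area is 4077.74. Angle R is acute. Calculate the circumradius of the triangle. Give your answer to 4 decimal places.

From area = ½·QR·RP·sin R, we get sin R = 2·area/(QR·RP) ≈ 0.56427.
Taking the acute solution, ∠R ≈ 34.35°.
Law of cosines then gives PQ ≈ 86.146.
Circumradius = PQ/(2 sin R) ≈ 76.333.

76.3332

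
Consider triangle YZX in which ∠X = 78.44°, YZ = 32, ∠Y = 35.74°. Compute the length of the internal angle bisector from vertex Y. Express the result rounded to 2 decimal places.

The third angle is ∠Z = 180° − ∠X − ∠Y = 65.82°.
Law of sines: ZX = YZ·sin Y/sin X ≈ 19.078.
Law of sines: XY = YZ·sin Z/sin X ≈ 29.797.
The bisector from Y has length 2·XY·YZ·cos(∠Y/2)/(XY+YZ) ≈ 29.37.

t_Y ≈ 29.37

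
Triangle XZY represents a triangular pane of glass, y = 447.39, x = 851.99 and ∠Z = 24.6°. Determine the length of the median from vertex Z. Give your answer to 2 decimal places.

By the law of cosines, z² = y² + x² − 2·y·x·cos Z = 2.3289e+05, so z ≈ 482.59.
Median from Z: ½√(2·y² + 2·x² − z²) ≈ 636.24.

636.24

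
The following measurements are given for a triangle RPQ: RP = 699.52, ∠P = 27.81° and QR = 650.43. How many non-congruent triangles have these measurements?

2

RP·sin P = 699.52·sin(27.81°) ≈ 326.4.
Since RP sin P < QR < RP (326.4 < 650.43 < 699.52), two triangles exist.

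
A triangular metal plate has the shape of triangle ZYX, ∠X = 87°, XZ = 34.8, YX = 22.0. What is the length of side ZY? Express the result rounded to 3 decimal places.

By the law of cosines, ZY² = YX² + XZ² − 2·YX·XZ·cos X = 1614.9, so ZY ≈ 40.186.

40.186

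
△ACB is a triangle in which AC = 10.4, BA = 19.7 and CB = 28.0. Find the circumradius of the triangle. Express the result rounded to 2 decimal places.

By the law of cosines, cos A = (BA² + AC² − CB²) / (2·BA·AC) ≈ -0.70224, so ∠A ≈ 134.61°.
Circumradius = CB/(2 sin A) ≈ 19.665.

19.66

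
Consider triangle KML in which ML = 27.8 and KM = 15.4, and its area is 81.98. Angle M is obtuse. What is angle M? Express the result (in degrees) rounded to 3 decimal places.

157.482

From area = ½·KM·ML·sin M, we get sin M = 2·area/(KM·ML) ≈ 0.38298.
Taking the obtuse solution, ∠M ≈ 157.48°.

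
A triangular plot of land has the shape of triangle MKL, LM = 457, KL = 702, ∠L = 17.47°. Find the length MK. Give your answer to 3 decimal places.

299.367

By the law of cosines, MK² = KL² + LM² − 2·KL·LM·cos L = 89621, so MK ≈ 299.37.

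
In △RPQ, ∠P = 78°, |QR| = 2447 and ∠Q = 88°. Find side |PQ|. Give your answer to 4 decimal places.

605.2081

The third angle is ∠R = 180° − ∠P − ∠Q = 14.00°.
Law of sines: |PQ| = |QR|·sin R/sin P ≈ 605.21.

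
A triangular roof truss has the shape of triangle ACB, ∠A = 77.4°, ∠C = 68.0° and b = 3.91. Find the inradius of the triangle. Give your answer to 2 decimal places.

The third angle is ∠B = 180° − ∠A − ∠C = 34.60°.
Law of sines: a = b·sin A/sin B ≈ 6.7199.
Law of sines: c = b·sin C/sin B ≈ 6.3843.
Area = ½·b·a·sin C ≈ 12.181.
Semiperimeter s = (6.7199+6.3843+3.91)/2 = 8.5071.
Inradius = area/s = 12.181/8.5071 ≈ 1.4318.

r ≈ 1.43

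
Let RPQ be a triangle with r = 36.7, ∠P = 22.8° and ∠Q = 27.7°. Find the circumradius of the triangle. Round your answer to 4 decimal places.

23.7810

The third angle is ∠R = 180° − ∠P − ∠Q = 129.50°.
Law of sines: p = r·sin P/sin R ≈ 18.431.
Law of sines: q = r·sin Q/sin R ≈ 22.109.
Circumradius = r/(2 sin R) ≈ 23.781.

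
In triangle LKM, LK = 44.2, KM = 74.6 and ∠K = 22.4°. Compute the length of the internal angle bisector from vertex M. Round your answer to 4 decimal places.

By the law of cosines, ML² = LK² + KM² − 2·LK·KM·cos K = 1421.8, so ML ≈ 37.706.
Law of cosines again: cos M = (KM² + ML² − LK²)/(2·KM·ML) ≈ 0.89468, so ∠M ≈ 26.53°.
The bisector from M has length 2·KM·ML·cos(∠M/2)/(KM+ML) ≈ 48.756.

t_M ≈ 48.7563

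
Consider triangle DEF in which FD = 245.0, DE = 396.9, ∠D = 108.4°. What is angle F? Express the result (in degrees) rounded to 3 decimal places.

By the law of cosines, EF² = FD² + DE² − 2·FD·DE·cos D = 2.7894e+05, so EF ≈ 528.15.
Law of cosines again: cos F = (EF² + FD² − DE²)/(2·EF·FD) ≈ 0.70109, so ∠F ≈ 45.49°.

∠F ≈ 45.485°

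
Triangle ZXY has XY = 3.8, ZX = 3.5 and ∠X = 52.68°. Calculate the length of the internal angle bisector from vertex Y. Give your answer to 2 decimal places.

By the law of cosines, YZ² = ZX² + XY² − 2·ZX·XY·cos X = 10.563, so YZ ≈ 3.2501.
Law of cosines again: cos Y = (XY² + YZ² − ZX²)/(2·XY·YZ) ≈ 0.51631, so ∠Y ≈ 58.92°.
The bisector from Y has length 2·XY·YZ·cos(∠Y/2)/(XY+YZ) ≈ 3.0507.

t_Y ≈ 3.05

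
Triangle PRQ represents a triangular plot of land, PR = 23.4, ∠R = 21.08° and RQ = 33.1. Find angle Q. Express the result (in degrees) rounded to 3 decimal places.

36.762

By the law of cosines, QP² = PR² + RQ² − 2·PR·RQ·cos R = 197.76, so QP ≈ 14.063.
Law of cosines again: cos Q = (RQ² + QP² − PR²)/(2·RQ·QP) ≈ 0.80113, so ∠Q ≈ 36.76°.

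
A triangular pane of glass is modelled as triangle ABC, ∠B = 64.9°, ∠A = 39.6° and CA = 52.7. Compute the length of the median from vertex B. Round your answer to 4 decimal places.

m_B ≈ 39.7606

The third angle is ∠C = 180° − ∠A − ∠B = 75.50°.
Law of sines: BC = CA·sin A/sin B ≈ 37.095.
Law of sines: AB = CA·sin C/sin B ≈ 56.342.
Median from B: ½√(2·AB² + 2·BC² − CA²) ≈ 39.761.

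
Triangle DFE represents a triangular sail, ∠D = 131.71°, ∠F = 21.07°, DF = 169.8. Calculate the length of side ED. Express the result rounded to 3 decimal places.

133.457

The third angle is ∠E = 180° − ∠D − ∠F = 27.22°.
Law of sines: ED = DF·sin F/sin E ≈ 133.46.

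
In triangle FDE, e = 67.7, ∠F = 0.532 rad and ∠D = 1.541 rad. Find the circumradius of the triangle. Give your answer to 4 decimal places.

The third angle is ∠E = π − ∠F − ∠D = 1.069 rad.
Law of sines: f = e·sin F/sin E ≈ 39.179.
Law of sines: d = e·sin D/sin E ≈ 77.203.
Circumradius = e/(2 sin E) ≈ 38.618.

R ≈ 38.6185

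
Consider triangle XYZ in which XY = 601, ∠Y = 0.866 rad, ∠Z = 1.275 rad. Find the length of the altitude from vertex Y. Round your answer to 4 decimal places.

The third angle is ∠X = π − ∠Y − ∠Z = 1.001 rad.
Law of sines: YZ = XY·sin X/sin Z ≈ 528.89.
Law of sines: ZX = XY·sin Y/sin Z ≈ 478.59.
Area = ½·XY·YZ·sin Y ≈ 1.2106e+05.
The altitude from Y has length 2·area/ZX ≈ 505.92.

h_Y ≈ 505.9164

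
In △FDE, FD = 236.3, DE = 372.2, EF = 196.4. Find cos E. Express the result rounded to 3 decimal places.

cos E ≈ 0.829

By the law of cosines, cos E = (DE² + EF² − FD²) / (2·DE·EF) ≈ 0.82947, so ∠E ≈ 33.96°.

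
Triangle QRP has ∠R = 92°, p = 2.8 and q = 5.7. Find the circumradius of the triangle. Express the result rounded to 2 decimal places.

By the law of cosines, r² = p² + q² − 2·p·q·cos R = 41.444, so r ≈ 6.4377.
Area = ½·p·q·sin R ≈ 7.9751.
Circumradius = r/(2 sin R) ≈ 3.2208.

3.22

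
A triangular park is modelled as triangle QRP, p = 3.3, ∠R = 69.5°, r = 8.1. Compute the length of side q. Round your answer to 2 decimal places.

Law of sines: sin P = p·sin R/r ≈ 0.38161.
Since r ≥ p, only the acute value applies: ∠P ≈ 22.43°.
Then ∠Q = 180° − ∠R − ∠P ≈ 88.07°.
Law of sines gives q = r·sin Q/sin R ≈ 8.6427.

8.64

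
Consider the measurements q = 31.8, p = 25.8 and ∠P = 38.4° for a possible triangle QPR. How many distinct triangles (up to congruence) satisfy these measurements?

q·sin P = 31.8·sin(38.4°) ≈ 19.75.
Since q sin P < p < q (19.75 < 25.8 < 31.8), two triangles exist.

2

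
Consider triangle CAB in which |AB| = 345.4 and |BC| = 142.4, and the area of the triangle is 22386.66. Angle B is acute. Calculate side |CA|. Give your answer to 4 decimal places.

From area = ½·|AB|·|BC|·sin B, we get sin B = 2·area/(|AB|·|BC|) ≈ 0.91031.
Taking the acute solution, ∠B ≈ 65.55°.
Law of cosines then gives |CA| ≈ 314.42.

314.4199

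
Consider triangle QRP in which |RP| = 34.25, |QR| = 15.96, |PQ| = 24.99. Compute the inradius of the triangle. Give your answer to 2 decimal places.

Semiperimeter s = (34.25 + 24.99 + 15.96)/2 = 37.6.
Heron's formula: area = √(37.6·3.35·12.61·21.64) ≈ 185.4.
Inradius = area/s = 185.4/37.6 ≈ 4.9308.

r ≈ 4.93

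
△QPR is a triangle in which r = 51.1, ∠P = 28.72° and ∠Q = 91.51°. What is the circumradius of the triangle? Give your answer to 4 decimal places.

The third angle is ∠R = 180° − ∠Q − ∠P = 59.77°.
Law of sines: q = r·sin Q/sin R ≈ 59.122.
Law of sines: p = r·sin P/sin R ≈ 28.42.
Circumradius = r/(2 sin R) ≈ 29.571.

29.5714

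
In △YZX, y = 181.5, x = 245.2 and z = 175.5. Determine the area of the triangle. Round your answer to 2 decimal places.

Semiperimeter s = (181.5 + 175.5 + 245.2)/2 = 301.1.
Heron's formula: area = √(301.1·119.6·125.6·55.9) ≈ 15901.

area ≈ 15900.90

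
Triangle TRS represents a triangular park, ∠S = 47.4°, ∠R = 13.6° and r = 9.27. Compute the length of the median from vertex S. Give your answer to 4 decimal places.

The third angle is ∠T = 180° − ∠R − ∠S = 119.00°.
Law of sines: t = r·sin T/sin R ≈ 34.48.
Law of sines: s = r·sin S/sin R ≈ 29.019.
Median from S: ½√(2·t² + 2·r² − s²) ≈ 20.661.

20.6610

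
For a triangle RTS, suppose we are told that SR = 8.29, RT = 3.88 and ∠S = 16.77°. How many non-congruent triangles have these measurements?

SR·sin S = 8.29·sin(16.77°) ≈ 2.392.
Since SR sin S < RT < SR (2.392 < 3.88 < 8.29), two triangles exist.

2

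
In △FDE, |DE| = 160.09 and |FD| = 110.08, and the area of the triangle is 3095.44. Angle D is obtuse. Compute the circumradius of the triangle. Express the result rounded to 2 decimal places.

From area = ½·|FD|·|DE|·sin D, we get sin D = 2·area/(|FD|·|DE|) ≈ 0.35130.
Taking the obtuse solution, ∠D ≈ 159.43°.
Law of cosines then gives |EF| ≈ 265.98.
Circumradius = |EF|/(2 sin D) ≈ 378.56.

R ≈ 378.56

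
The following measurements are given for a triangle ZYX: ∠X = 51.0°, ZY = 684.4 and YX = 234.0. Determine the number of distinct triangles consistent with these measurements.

1

YX·sin X = 234.0·sin(51.0°) ≈ 181.9.
Since ZY ≥ YX, exactly one triangle exists.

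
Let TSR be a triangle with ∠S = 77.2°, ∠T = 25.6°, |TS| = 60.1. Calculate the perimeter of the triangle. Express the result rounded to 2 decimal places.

146.83

The third angle is ∠R = 180° − ∠T − ∠S = 77.20°.
Law of sines: |SR| = |TS|·sin T/sin R ≈ 26.63.
Law of sines: |RT| = |TS|·sin S/sin R ≈ 60.1.
Semiperimeter s = (26.63+60.1+60.1)/2 = 73.415.
Perimeter = 26.63 + 60.1 + 60.1 = 146.83.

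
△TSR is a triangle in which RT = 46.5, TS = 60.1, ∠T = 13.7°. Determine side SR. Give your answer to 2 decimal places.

18.55

By the law of cosines, SR² = RT² + TS² − 2·RT·TS·cos T = 343.98, so SR ≈ 18.547.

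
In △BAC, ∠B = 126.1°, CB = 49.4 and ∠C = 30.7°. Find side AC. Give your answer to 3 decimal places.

The third angle is ∠A = 180° − ∠C − ∠B = 23.20°.
Law of sines: AC = CB·sin B/sin A ≈ 101.32.

101.321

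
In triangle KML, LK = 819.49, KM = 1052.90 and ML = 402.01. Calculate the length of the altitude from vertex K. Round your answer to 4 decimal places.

744.4587

Semiperimeter s = (402.01 + 819.49 + 1052.9)/2 = 1137.2.
Heron's formula: area = √(1137.2·735.19·317.71·84.3) ≈ 1.4964e+05.
The altitude from K has length 2·area/ML ≈ 744.46.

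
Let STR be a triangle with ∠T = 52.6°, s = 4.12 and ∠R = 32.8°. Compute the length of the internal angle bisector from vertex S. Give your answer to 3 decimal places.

The third angle is ∠S = 180° − ∠T − ∠R = 94.60°.
Law of sines: t = s·sin T/sin S ≈ 3.2836.
Law of sines: r = s·sin R/sin S ≈ 2.2391.
The bisector from S has length 2·t·r·cos(∠S/2)/(t+r) ≈ 1.8056.

t_S ≈ 1.806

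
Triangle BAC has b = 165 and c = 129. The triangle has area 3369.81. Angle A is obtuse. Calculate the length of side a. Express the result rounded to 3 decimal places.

290.251

From area = ½·c·b·sin A, we get sin A = 2·area/(c·b) ≈ 0.31664.
Taking the obtuse solution, ∠A ≈ 2.8194 rad.
Law of cosines then gives a ≈ 290.25.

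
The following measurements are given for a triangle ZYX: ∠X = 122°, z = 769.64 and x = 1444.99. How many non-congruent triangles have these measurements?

z·sin X = 769.64·sin(122°) ≈ 652.7.
Since ∠X is not acute, a triangle exists only if x > z; here x > z, so there is exactly one triangle.

1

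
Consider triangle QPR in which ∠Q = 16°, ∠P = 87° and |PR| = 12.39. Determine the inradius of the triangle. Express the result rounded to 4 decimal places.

5.3614

The third angle is ∠R = 180° − ∠Q − ∠P = 77.00°.
Law of sines: |RQ| = |PR|·sin P/sin Q ≈ 44.889.
Law of sines: |QP| = |PR|·sin R/sin Q ≈ 43.798.
Area = ½·|PR|·|RQ|·sin R ≈ 270.96.
Semiperimeter s = (12.39+44.889+43.798)/2 = 50.539.
Inradius = area/s = 270.96/50.539 ≈ 5.3614.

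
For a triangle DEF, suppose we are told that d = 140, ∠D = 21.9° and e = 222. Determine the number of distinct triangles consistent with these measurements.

2

e·sin D = 222·sin(21.9°) ≈ 82.8.
Since e sin D < d < e (82.8 < 140 < 222), two triangles exist.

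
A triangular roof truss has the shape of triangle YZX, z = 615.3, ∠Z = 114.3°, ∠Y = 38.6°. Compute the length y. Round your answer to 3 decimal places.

The third angle is ∠X = 180° − ∠Y − ∠Z = 27.10°.
Law of sines: y = z·sin Y/sin Z ≈ 421.19.

421.189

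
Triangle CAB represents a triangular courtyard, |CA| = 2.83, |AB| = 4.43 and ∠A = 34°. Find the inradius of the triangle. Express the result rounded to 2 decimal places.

By the law of cosines, |BC|² = |CA|² + |AB|² − 2·|CA|·|AB|·cos A = 6.8467, so |BC| ≈ 2.6166.
Area = ½·|CA|·|AB|·sin A ≈ 3.5053.
Semiperimeter s = (4.43+2.6166+2.83)/2 = 4.9383.
Inradius = area/s = 3.5053/4.9383 ≈ 0.70981.

r ≈ 0.71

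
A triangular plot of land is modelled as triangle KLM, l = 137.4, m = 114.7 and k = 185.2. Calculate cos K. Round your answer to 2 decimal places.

By the law of cosines, cos K = (l² + m² − k²) / (2·l·m) ≈ -0.07183, so ∠K ≈ 94.12°.

cos K ≈ -0.07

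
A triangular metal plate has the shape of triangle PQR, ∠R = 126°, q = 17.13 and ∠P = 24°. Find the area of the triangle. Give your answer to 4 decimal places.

The third angle is ∠Q = 180° − ∠R − ∠P = 30.00°.
Law of sines: p = q·sin P/sin Q ≈ 13.935.
Law of sines: r = q·sin R/sin Q ≈ 27.717.
Area = ½·q·p·sin R ≈ 96.557.

area ≈ 96.5574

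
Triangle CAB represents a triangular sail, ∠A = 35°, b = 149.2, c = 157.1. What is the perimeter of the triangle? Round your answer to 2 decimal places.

398.71

By the law of cosines, a² = b² + c² − 2·b·c·cos A = 8540.3, so a ≈ 92.414.
Semiperimeter s = (157.1+92.414+149.2)/2 = 199.36.
Perimeter = 157.1 + 92.414 + 149.2 = 398.71.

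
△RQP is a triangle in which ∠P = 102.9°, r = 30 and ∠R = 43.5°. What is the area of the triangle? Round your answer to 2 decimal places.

The third angle is ∠Q = 180° − ∠P − ∠R = 33.60°.
Law of sines: q = r·sin Q/sin R ≈ 24.118.
Law of sines: p = r·sin P/sin R ≈ 42.482.
Area = ½·r·q·sin P ≈ 352.64.

area ≈ 352.64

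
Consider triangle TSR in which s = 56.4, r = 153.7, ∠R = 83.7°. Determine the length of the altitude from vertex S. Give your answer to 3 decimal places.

Law of sines: sin S = s·sin R/r ≈ 0.36473.
Since r ≥ s, only the acute value applies: ∠S ≈ 21.39°.
Then ∠T = 180° − ∠R − ∠S ≈ 74.91°.
Law of sines gives t = r·sin T/sin R ≈ 149.3.
Area = ½·r·s·sin T ≈ 4184.9.
The altitude from S has length 2·area/s ≈ 148.4.

148.399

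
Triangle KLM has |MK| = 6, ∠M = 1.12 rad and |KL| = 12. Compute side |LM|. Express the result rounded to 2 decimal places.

13.33

Law of sines: sin L = |MK|·sin M/|KL| ≈ 0.45005.
Since |KL| ≥ |MK|, only the acute value applies: ∠L ≈ 0.467 rad.
Then ∠K = π − ∠M − ∠L ≈ 1.555 rad.
Law of sines gives |LM| = |KL|·sin K/sin M ≈ 13.33.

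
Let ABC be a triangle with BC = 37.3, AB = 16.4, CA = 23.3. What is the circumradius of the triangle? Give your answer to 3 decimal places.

By the law of cosines, cos A = (CA² + AB² − BC²) / (2·CA·AB) ≈ -0.75819, so ∠A ≈ 139.30°.
Circumradius = BC/(2 sin A) ≈ 28.603.

28.603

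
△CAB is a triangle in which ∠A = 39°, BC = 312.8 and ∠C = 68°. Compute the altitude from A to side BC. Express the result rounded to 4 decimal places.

The third angle is ∠B = 180° − ∠C − ∠A = 73.00°.
Law of sines: AB = BC·sin C/sin A ≈ 460.85.
Law of sines: CA = BC·sin B/sin A ≈ 475.33.
Area = ½·BC·AB·sin B ≈ 68928.
The altitude from A has length 2·area/BC ≈ 440.71.

h_A ≈ 440.7143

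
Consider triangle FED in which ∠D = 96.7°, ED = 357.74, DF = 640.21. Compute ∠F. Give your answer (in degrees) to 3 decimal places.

27.520

By the law of cosines, FE² = ED² + DF² − 2·ED·DF·cos D = 5.9129e+05, so FE ≈ 768.95.
Law of cosines again: cos F = (DF² + FE² − ED²)/(2·DF·FE) ≈ 0.88685, so ∠F ≈ 27.52°.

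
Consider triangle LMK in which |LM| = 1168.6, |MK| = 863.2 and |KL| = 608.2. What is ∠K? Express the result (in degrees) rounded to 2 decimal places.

∠K ≈ 103.81°

By the law of cosines, cos K = (|MK|² + |KL|² − |LM|²) / (2·|MK|·|KL|) ≈ -0.23867, so ∠K ≈ 103.81°.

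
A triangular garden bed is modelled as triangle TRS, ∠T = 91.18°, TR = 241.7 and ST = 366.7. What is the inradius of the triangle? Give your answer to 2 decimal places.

84.25

By the law of cosines, RS² = ST² + TR² − 2·ST·TR·cos T = 1.9654e+05, so RS ≈ 443.33.
Area = ½·ST·TR·sin T ≈ 44306.
Semiperimeter s = (443.33+366.7+241.7)/2 = 525.86.
Inradius = area/s = 44306/525.86 ≈ 84.254.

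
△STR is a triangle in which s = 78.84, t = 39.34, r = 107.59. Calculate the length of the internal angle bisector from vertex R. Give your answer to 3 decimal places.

23.042

By the law of cosines, cos R = (s² + t² − r²) / (2·s·t) ≈ -0.61456, so ∠R ≈ 2.233 rad.
The bisector from R has length 2·s·t·cos(∠R/2)/(s+t) ≈ 23.042.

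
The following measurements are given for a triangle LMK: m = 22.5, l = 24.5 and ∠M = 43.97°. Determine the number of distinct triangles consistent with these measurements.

l·sin M = 24.5·sin(43.97°) ≈ 17.01.
Since l sin M < m < l (17.01 < 22.5 < 24.5), two triangles exist.

2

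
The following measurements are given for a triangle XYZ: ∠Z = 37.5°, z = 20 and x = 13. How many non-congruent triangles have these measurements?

1

x·sin Z = 13·sin(37.5°) ≈ 7.914.
Since z ≥ x, exactly one triangle exists.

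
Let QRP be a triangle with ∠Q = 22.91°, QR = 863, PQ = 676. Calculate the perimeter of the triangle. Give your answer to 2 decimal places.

1895.38

By the law of cosines, RP² = PQ² + QR² − 2·PQ·QR·cos Q = 1.2701e+05, so RP ≈ 356.38.
Semiperimeter s = (356.38+676+863)/2 = 947.69.
Perimeter = 356.38 + 676 + 863 = 1895.4.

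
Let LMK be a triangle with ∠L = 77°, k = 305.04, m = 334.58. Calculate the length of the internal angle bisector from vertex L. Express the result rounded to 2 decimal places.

249.75

By the law of cosines, l² = m² + k² − 2·m·k·cos L = 1.5908e+05, so l ≈ 398.84.
The bisector from L has length 2·m·k·cos(∠L/2)/(m+k) ≈ 249.75.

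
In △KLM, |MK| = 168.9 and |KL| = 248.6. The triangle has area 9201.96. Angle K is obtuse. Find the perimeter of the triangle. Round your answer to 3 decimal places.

824.698

From area = ½·|MK|·|KL|·sin K, we get sin K = 2·area/(|MK|·|KL|) ≈ 0.43831.
Taking the obtuse solution, ∠K ≈ 154.00°.
Law of cosines then gives |LM| ≈ 407.2.
Perimeter = 407.2 + 168.9 + 248.6 = 824.7.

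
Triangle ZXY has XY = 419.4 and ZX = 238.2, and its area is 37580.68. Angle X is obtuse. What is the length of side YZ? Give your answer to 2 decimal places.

603.54

From area = ½·ZX·XY·sin X, we get sin X = 2·area/(ZX·XY) ≈ 0.75236.
Taking the obtuse solution, ∠X ≈ 2.2900 rad.
Law of cosines then gives YZ ≈ 603.54.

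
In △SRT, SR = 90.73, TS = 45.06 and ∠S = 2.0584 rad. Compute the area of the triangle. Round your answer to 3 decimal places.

Area = ½·TS·SR·sin S ≈ 1805.9.

area ≈ 1805.918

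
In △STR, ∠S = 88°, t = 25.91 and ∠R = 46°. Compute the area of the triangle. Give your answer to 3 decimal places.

The third angle is ∠T = 180° − ∠R − ∠S = 46.00°.
Law of sines: s = t·sin S/sin T ≈ 35.997.
Law of sines: r = t·sin R/sin T ≈ 25.91.
Area = ½·t·s·sin R ≈ 335.46.

area ≈ 335.460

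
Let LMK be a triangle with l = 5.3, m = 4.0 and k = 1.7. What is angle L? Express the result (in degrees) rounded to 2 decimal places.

By the law of cosines, cos L = (m² + k² − l²) / (2·m·k) ≈ -0.67647, so ∠L ≈ 132.57°.

132.57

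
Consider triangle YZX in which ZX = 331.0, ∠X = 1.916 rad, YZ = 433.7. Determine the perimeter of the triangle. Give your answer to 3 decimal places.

perimeter ≈ 954.488

Law of sines: sin Y = ZX·sin X/YZ ≈ 0.71818.
Since YZ ≥ ZX, only the acute value applies: ∠Y ≈ 0.801 rad.
Then ∠Z = π − ∠X − ∠Y ≈ 0.424 rad.
Law of sines gives XY = YZ·sin Z/sin X ≈ 189.79.
Semiperimeter s = (331+189.79+433.7)/2 = 477.24.
Perimeter = 331 + 189.79 + 433.7 = 954.49.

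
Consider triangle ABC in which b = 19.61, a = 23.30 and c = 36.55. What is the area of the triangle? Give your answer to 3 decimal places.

Semiperimeter s = (23.3 + 19.61 + 36.55)/2 = 39.73.
Heron's formula: area = √(39.73·16.43·20.12·3.18) ≈ 204.36.

204.365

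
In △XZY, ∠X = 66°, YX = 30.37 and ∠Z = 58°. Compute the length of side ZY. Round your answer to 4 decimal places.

32.7156

The third angle is ∠Y = 180° − ∠X − ∠Z = 56.00°.
Law of sines: ZY = YX·sin X/sin Z ≈ 32.716.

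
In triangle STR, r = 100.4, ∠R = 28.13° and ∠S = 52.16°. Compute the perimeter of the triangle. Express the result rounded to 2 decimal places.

The third angle is ∠T = 180° − ∠R − ∠S = 99.71°.
Law of sines: s = r·sin S/sin R ≈ 168.17.
Law of sines: t = r·sin T/sin R ≈ 209.9.
Semiperimeter p = (168.17+209.9+100.4)/2 = 239.24.
Perimeter = 168.17 + 209.9 + 100.4 = 478.47.

perimeter ≈ 478.47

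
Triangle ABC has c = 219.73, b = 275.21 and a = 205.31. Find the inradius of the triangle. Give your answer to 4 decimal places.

Semiperimeter s = (205.31 + 275.21 + 219.73)/2 = 350.12.
Heron's formula: area = √(350.12·144.81·74.915·130.4) ≈ 22255.
Inradius = area/s = 22255/350.12 ≈ 63.564.

63.5638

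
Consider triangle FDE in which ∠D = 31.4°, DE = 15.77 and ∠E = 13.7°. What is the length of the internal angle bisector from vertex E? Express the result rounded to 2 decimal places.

13.27

The third angle is ∠F = 180° − ∠D − ∠E = 134.90°.
Law of sines: EF = DE·sin D/sin F ≈ 11.599.
Law of sines: FD = DE·sin E/sin F ≈ 5.2728.
The bisector from E has length 2·DE·EF·cos(∠E/2)/(DE+EF) ≈ 13.272.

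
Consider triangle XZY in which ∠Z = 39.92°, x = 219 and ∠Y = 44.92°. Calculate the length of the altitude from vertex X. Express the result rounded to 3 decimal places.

The third angle is ∠X = 180° − ∠Z − ∠Y = 95.16°.
Law of sines: z = x·sin Z/sin X ≈ 141.11.
Law of sines: y = x·sin Y/sin X ≈ 155.27.
Area = ½·x·z·sin Y ≈ 10910.
The altitude from X has length 2·area/x ≈ 99.639.

h_X ≈ 99.639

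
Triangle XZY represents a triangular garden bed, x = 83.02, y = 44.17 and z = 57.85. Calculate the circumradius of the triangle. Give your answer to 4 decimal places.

R ≈ 43.6917

By the law of cosines, cos X = (z² + y² − x²) / (2·z·y) ≈ -0.31205, so ∠X ≈ 108.18°.
Circumradius = x/(2 sin X) ≈ 43.692.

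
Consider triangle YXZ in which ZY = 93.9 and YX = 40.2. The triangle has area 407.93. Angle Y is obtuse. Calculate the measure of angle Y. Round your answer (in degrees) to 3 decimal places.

From area = ½·ZY·YX·sin Y, we get sin Y = 2·area/(ZY·YX) ≈ 0.21613.
Taking the obtuse solution, ∠Y ≈ 167.52°.

∠Y ≈ 167.518°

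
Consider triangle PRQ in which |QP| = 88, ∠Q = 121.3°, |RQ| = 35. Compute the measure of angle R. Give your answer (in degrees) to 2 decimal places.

By the law of cosines, |PR|² = |RQ|² + |QP|² − 2·|RQ|·|QP|·cos Q = 12169, so |PR| ≈ 110.31.
Law of cosines again: cos R = (|PR|² + |RQ|² − |QP|²)/(2·|PR|·|RQ|) ≈ 0.73171, so ∠R ≈ 42.97°.

42.97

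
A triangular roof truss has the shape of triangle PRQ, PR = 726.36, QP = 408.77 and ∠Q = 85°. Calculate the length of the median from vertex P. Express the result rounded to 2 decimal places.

495.85

Law of sines: sin R = QP·sin Q/PR ≈ 0.56062.
Since PR ≥ QP, only the acute value applies: ∠R ≈ 34.10°.
Then ∠P = 180° − ∠Q − ∠R ≈ 60.90°.
Law of sines gives RQ = PR·sin P/sin Q ≈ 637.1.
Median from P: ½√(2·QP² + 2·PR² − RQ²) ≈ 495.85.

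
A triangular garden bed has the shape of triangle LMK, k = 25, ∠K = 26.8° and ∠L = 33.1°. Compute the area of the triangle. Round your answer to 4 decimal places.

The third angle is ∠M = 180° − ∠K − ∠L = 120.10°.
Law of sines: l = k·sin L/sin K ≈ 30.28.
Law of sines: m = k·sin M/sin K ≈ 47.97.
Area = ½·k·l·sin M ≈ 327.46.

327.4593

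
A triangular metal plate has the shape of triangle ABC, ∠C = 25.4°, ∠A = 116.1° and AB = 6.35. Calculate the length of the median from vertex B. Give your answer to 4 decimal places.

m_B ≈ 9.3435

The third angle is ∠B = 180° − ∠C − ∠A = 38.50°.
Law of sines: BC = AB·sin A/sin C ≈ 13.294.
Law of sines: CA = AB·sin B/sin C ≈ 9.2158.
Median from B: ½√(2·AB² + 2·BC² − CA²) ≈ 9.3435.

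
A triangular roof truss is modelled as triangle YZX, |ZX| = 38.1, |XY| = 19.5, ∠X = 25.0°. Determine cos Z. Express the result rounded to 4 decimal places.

By the law of cosines, |YZ|² = |ZX|² + |XY|² − 2·|ZX|·|XY|·cos X = 485.18, so |YZ| ≈ 22.027.
Law of cosines again: cos Z = (|YZ|² + |ZX|² − |XY|²)/(2·|YZ|·|ZX|) ≈ 0.92737, so ∠Z ≈ 21.97°.

cos Z ≈ 0.9274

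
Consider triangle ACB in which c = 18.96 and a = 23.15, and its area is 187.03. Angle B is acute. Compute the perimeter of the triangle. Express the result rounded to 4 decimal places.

From area = ½·a·c·sin B, we get sin B = 2·area/(a·c) ≈ 0.85222.
Taking the acute solution, ∠B ≈ 1.020 rad.
Law of cosines then gives b ≈ 20.884.
Perimeter = 23.15 + 18.96 + 20.884 = 62.994.

perimeter ≈ 62.9937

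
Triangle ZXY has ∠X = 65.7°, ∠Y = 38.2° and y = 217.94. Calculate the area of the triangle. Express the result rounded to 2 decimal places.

33975.94

The third angle is ∠Z = 180° − ∠X − ∠Y = 76.10°.
Law of sines: z = y·sin Z/sin Y ≈ 342.1.
Law of sines: x = y·sin X/sin Y ≈ 321.2.
Area = ½·y·z·sin X ≈ 33976.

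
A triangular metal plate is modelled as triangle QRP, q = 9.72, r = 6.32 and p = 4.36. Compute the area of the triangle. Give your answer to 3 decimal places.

area ≈ 10.533

Semiperimeter s = (9.72 + 6.32 + 4.36)/2 = 10.2.
Heron's formula: area = √(10.2·0.48·3.88·5.84) ≈ 10.533.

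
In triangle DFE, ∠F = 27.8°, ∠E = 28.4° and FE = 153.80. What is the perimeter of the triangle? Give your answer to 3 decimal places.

The third angle is ∠D = 180° − ∠F − ∠E = 123.80°.
Law of sines: ED = FE·sin F/sin D ≈ 86.32.
Law of sines: DF = FE·sin E/sin D ≈ 88.029.
Semiperimeter s = (153.8+86.32+88.029)/2 = 164.07.
Perimeter = 153.8 + 86.32 + 88.029 = 328.15.

perimeter ≈ 328.149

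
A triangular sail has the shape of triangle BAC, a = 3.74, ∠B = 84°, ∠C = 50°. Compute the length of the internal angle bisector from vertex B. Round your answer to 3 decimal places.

The third angle is ∠A = 180° − ∠C − ∠B = 46.00°.
Law of sines: b = a·sin B/sin A ≈ 5.1707.
Law of sines: c = a·sin C/sin A ≈ 3.9828.
The bisector from B has length 2·a·c·cos(∠B/2)/(a+c) ≈ 2.8668.

t_B ≈ 2.867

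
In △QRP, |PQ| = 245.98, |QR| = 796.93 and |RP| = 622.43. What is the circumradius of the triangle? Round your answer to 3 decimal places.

503.471

By the law of cosines, cos Q = (|PQ|² + |QR|² − |RP|²) / (2·|PQ|·|QR|) ≈ 0.78607, so ∠Q ≈ 38.18°.
Circumradius = |RP|/(2 sin Q) ≈ 503.47.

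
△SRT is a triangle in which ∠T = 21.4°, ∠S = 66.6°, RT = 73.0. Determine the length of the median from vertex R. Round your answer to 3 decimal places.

m_R ≈ 38.805

The third angle is ∠R = 180° − ∠T − ∠S = 92.00°.
Law of sines: TS = RT·sin R/sin S ≈ 79.494.
Law of sines: SR = RT·sin T/sin S ≈ 29.023.
Median from R: ½√(2·SR² + 2·RT² − TS²) ≈ 38.805.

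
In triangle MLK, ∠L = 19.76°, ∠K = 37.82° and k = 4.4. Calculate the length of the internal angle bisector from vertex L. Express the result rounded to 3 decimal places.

The third angle is ∠M = 180° − ∠L − ∠K = 122.42°.
Law of sines: m = k·sin M/sin K ≈ 6.0573.
Law of sines: l = k·sin L/sin K ≈ 2.426.
The bisector from L has length 2·k·m·cos(∠L/2)/(k+m) ≈ 5.0217.

5.022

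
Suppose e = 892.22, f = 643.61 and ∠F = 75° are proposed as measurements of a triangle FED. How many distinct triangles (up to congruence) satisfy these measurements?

0

e·sin F = 892.22·sin(75°) ≈ 861.8.
Since f = 643.61 < 861.8 = e sin F, no triangle exists.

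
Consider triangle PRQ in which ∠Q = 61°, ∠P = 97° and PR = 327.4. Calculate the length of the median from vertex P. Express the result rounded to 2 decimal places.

The third angle is ∠R = 180° − ∠Q − ∠P = 22.00°.
Law of sines: RQ = PR·sin P/sin Q ≈ 371.54.
Law of sines: QP = PR·sin R/sin Q ≈ 140.23.
Median from P: ½√(2·QP² + 2·PR² − RQ²) ≈ 170.05.

m_P ≈ 170.05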